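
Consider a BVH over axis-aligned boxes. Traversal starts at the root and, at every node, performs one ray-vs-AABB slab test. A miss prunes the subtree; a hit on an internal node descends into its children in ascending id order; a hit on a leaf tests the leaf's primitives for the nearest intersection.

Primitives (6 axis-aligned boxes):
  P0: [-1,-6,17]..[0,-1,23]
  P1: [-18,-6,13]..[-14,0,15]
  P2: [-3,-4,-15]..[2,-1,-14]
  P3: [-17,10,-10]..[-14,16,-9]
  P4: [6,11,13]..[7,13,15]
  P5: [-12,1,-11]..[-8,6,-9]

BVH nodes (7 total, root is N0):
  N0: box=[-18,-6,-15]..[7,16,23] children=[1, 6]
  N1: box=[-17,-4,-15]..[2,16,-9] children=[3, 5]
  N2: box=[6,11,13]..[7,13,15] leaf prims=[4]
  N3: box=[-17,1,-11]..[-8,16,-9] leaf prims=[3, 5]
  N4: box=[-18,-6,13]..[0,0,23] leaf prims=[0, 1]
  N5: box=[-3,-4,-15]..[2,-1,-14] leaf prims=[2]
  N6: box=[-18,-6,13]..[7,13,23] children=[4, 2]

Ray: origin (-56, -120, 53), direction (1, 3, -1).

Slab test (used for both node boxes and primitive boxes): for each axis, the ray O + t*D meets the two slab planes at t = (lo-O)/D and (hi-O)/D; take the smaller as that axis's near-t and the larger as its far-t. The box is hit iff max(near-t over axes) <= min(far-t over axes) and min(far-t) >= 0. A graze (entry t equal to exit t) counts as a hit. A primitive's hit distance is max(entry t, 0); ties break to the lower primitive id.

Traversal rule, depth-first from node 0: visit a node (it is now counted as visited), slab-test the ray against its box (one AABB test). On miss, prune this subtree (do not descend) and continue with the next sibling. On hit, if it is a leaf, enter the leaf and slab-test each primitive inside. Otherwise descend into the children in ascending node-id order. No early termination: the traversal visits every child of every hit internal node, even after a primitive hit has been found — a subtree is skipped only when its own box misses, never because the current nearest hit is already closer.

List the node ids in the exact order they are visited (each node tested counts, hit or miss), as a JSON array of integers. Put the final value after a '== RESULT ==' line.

Trace the traversal:
N0 x:[38,63] y:[38,136/3] z:[30,68] -> hit [38,136/3], descend [1, 6]
  N1 x:[39,58] y:[116/3,136/3] z:[62,68] -> miss, prune
  N6 x:[38,63] y:[38,133/3] z:[30,40] -> hit [38,40], descend [2, 4]
    N2 x:[62,63] y:[131/3,133/3] z:[38,40] -> miss, prune
    N4 x:[38,56] y:[38,40] z:[30,40] -> hit [38,40] leaf, test {P0(miss), P1@t=38}

Summary -> nodes [0, 1, 6, 2, 4]; box-tests=5; leaf-entries=1; first=P1

== RESULT ==
[0, 1, 6, 2, 4]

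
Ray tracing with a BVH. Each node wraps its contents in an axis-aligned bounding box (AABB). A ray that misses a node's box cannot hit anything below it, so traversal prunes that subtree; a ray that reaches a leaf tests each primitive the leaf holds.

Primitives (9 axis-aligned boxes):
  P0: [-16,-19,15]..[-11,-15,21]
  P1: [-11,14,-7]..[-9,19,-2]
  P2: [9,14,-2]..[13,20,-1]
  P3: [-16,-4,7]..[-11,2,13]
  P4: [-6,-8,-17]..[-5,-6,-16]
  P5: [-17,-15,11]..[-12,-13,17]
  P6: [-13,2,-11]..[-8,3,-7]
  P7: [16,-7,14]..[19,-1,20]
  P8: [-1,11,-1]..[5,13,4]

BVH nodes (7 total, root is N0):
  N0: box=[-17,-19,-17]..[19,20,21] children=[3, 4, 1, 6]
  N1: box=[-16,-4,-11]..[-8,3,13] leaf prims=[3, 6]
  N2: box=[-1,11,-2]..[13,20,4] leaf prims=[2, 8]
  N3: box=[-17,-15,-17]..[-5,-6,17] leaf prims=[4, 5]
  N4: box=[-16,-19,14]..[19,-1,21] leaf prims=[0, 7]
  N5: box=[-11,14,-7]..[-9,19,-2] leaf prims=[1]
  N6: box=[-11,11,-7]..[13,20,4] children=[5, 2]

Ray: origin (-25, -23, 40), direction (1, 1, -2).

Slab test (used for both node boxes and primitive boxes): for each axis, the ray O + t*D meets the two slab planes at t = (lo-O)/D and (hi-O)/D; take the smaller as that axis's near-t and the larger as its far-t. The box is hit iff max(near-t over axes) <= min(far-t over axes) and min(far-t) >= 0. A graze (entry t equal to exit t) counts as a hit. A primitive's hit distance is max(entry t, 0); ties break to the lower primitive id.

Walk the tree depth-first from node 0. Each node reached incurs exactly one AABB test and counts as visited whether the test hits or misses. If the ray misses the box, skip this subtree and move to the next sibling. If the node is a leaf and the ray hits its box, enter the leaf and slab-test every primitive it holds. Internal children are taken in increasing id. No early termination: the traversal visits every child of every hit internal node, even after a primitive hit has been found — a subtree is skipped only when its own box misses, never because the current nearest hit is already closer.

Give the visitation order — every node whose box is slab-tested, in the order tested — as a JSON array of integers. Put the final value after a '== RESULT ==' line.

Walk:
N0 x:[8,44] y:[4,43] z:[19/2,57/2] -> hit [19/2,57/2], descend [1, 3, 4, 6]
  N1 x:[9,17] y:[19,26] z:[27/2,51/2] -> miss, prune
  N3 x:[8,20] y:[8,17] z:[23/2,57/2] -> hit [23/2,17] leaf, test {P4(miss), P5(miss)}
  N4 x:[9,44] y:[4,22] z:[19/2,13] -> hit [19/2,13] leaf, test {P0(miss), P7(miss)}
  N6 x:[14,38] y:[34,43] z:[18,47/2] -> miss, prune

Visited [0, 1, 3, 4, 6]. Tests: 5 box, 2 leaf. Nearest: miss.

== RESULT ==
[0, 1, 3, 4, 6]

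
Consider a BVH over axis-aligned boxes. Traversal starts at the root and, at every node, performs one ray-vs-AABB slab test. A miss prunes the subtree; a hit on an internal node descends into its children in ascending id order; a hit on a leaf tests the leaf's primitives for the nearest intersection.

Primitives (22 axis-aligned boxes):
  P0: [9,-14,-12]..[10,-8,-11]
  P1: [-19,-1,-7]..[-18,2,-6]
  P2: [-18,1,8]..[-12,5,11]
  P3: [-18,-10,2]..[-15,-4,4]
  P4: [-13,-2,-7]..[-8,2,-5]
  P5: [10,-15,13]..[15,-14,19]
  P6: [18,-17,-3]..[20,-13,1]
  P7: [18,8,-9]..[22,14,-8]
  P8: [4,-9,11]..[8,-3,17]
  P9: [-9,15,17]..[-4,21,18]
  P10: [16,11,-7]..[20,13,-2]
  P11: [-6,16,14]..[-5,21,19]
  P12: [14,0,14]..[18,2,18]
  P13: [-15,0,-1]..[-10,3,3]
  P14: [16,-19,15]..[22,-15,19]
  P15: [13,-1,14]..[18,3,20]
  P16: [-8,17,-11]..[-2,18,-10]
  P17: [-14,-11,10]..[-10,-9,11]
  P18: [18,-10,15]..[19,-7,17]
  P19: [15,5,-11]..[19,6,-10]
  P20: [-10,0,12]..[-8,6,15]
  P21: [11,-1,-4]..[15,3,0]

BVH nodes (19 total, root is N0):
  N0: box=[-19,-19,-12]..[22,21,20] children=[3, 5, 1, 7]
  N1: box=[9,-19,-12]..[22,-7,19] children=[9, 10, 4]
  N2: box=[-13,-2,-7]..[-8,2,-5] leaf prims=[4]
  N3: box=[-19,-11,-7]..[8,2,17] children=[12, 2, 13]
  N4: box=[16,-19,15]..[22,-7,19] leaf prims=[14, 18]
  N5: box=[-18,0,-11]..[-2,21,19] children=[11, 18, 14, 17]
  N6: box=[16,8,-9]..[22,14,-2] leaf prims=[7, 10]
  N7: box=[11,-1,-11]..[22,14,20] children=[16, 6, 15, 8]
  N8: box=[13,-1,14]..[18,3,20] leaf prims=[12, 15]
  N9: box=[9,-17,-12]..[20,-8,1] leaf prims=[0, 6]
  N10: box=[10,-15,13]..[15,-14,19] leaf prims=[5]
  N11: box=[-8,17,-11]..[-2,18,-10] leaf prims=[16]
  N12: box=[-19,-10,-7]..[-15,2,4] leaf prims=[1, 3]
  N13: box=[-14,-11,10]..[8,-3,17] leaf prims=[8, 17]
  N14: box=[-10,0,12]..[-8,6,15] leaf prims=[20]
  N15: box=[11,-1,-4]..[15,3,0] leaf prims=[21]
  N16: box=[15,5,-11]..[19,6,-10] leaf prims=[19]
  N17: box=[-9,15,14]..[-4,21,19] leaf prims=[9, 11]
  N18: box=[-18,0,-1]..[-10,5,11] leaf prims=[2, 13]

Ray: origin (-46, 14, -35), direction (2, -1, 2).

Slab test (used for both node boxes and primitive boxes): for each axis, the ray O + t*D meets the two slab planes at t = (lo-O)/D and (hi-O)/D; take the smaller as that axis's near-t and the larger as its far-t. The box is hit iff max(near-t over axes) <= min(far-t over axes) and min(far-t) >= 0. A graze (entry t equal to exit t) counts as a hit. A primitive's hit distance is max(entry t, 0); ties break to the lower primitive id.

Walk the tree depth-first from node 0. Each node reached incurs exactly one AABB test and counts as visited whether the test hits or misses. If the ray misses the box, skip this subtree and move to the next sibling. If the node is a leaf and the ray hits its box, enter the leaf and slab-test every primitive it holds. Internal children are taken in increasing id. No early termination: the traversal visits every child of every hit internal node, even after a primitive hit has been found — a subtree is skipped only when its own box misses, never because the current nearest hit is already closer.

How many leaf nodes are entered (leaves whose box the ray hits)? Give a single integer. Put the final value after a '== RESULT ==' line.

Walk:
N0 x:[27/2,34] y:[-7,33] z:[23/2,55/2] -> hit [27/2,55/2], descend [1, 3, 5, 7]
  N1 x:[55/2,34] y:[21,33] z:[23/2,27] -> miss, prune
  N3 x:[27/2,27] y:[12,25] z:[14,26] -> hit [14,25], descend [2, 12, 13]
    N2 x:[33/2,19] y:[12,16] z:[14,15] -> miss, prune
    N12 x:[27/2,31/2] y:[12,24] z:[14,39/2] -> hit [14,31/2] leaf, test {P1@t=14, P3(miss)}
    N13 x:[16,27] y:[17,25] z:[45/2,26] -> hit [45/2,25] leaf, test {P8(miss), P17(miss)}
  N5 x:[14,22] y:[-7,14] z:[12,27] -> hit [14,14], descend [11, 14, 17, 18]
    N11 x:[19,22] y:[-4,-3] z:[12,25/2] -> miss, prune
    N14 x:[18,19] y:[8,14] z:[47/2,25] -> miss, prune
    N17 x:[37/2,21] y:[-7,-1] z:[49/2,27] -> miss, prune
    N18 x:[14,18] y:[9,14] z:[17,23] -> miss, prune
  N7 x:[57/2,34] y:[0,15] z:[12,55/2] -> miss, prune

Visited [0, 1, 3, 2, 12, 13, 5, 11, 14, 17, 18, 7]. Tests: 12 box, 2 leaf. Nearest: P1.

== RESULT ==
2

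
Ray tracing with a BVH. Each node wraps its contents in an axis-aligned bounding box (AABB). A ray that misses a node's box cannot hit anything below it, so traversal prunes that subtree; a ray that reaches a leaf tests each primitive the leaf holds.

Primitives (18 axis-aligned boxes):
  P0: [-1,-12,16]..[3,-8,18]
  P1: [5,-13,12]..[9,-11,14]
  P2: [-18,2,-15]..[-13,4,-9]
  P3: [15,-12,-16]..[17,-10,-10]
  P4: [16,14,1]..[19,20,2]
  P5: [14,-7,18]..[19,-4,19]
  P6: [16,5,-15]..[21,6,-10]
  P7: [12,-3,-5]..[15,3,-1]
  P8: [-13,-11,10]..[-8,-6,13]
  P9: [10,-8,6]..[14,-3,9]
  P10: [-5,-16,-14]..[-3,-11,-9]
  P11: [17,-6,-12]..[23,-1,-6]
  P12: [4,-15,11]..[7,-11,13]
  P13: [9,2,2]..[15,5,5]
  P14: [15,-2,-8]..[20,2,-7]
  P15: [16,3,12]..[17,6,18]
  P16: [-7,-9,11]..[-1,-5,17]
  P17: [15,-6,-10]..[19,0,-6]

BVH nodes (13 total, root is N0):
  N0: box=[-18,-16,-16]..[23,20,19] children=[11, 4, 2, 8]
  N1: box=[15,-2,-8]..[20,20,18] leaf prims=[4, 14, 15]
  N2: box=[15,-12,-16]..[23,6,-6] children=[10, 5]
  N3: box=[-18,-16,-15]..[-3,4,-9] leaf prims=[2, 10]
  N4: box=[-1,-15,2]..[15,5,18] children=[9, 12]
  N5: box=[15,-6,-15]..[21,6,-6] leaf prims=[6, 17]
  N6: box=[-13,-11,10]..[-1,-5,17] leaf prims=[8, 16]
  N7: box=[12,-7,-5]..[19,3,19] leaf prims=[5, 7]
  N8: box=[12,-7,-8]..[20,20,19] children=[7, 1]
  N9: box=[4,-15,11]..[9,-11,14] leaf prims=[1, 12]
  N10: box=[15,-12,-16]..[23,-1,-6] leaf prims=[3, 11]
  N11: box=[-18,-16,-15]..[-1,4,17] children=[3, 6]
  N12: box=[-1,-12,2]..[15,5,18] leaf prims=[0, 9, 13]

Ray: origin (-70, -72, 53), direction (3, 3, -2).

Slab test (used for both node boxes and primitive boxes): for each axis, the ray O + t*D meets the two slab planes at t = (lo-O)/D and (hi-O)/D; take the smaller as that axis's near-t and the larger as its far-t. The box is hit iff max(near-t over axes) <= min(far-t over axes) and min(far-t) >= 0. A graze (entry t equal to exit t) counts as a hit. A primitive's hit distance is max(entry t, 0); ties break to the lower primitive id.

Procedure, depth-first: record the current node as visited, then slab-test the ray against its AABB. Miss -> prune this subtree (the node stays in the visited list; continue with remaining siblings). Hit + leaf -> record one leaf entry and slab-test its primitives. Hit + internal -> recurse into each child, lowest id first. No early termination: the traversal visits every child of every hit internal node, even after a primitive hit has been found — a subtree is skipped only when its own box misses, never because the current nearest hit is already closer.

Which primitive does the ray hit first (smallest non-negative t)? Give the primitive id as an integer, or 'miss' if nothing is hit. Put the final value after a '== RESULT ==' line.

Traverse from the root:
N0 x:[52/3,31] y:[56/3,92/3] z:[17,69/2] -> hit [56/3,92/3], descend [2, 4, 8, 11]
  N2 x:[85/3,31] y:[20,26] z:[59/2,69/2] -> miss, prune
  N4 x:[23,85/3] y:[19,77/3] z:[35/2,51/2] -> hit [23,51/2], descend [9, 12]
    N9 x:[74/3,79/3] y:[19,61/3] z:[39/2,21] -> miss, prune
    N12 x:[23,85/3] y:[20,77/3] z:[35/2,51/2] -> hit [23,51/2] leaf, test {P0(miss), P9(miss), P13(miss)}
  N8 x:[82/3,30] y:[65/3,92/3] z:[17,61/2] -> hit [82/3,30], descend [1, 7]
    N1 x:[85/3,30] y:[70/3,92/3] z:[35/2,61/2] -> hit [85/3,30] leaf, test {P4(miss), P14(miss), P15(miss)}
    N7 x:[82/3,89/3] y:[65/3,25] z:[17,29] -> miss, prune
  N11 x:[52/3,23] y:[56/3,76/3] z:[18,34] -> hit [56/3,23], descend [3, 6]
    N3 x:[52/3,67/3] y:[56/3,76/3] z:[31,34] -> miss, prune
    N6 x:[19,23] y:[61/3,67/3] z:[18,43/2] -> hit [61/3,43/2] leaf, test {P8@t=61/3, P16@t=21}

11 AABB tests over nodes [0, 2, 4, 9, 12, 8, 1, 7, 11, 3, 6]; 3 leaves entered; closest P8.

== RESULT ==
8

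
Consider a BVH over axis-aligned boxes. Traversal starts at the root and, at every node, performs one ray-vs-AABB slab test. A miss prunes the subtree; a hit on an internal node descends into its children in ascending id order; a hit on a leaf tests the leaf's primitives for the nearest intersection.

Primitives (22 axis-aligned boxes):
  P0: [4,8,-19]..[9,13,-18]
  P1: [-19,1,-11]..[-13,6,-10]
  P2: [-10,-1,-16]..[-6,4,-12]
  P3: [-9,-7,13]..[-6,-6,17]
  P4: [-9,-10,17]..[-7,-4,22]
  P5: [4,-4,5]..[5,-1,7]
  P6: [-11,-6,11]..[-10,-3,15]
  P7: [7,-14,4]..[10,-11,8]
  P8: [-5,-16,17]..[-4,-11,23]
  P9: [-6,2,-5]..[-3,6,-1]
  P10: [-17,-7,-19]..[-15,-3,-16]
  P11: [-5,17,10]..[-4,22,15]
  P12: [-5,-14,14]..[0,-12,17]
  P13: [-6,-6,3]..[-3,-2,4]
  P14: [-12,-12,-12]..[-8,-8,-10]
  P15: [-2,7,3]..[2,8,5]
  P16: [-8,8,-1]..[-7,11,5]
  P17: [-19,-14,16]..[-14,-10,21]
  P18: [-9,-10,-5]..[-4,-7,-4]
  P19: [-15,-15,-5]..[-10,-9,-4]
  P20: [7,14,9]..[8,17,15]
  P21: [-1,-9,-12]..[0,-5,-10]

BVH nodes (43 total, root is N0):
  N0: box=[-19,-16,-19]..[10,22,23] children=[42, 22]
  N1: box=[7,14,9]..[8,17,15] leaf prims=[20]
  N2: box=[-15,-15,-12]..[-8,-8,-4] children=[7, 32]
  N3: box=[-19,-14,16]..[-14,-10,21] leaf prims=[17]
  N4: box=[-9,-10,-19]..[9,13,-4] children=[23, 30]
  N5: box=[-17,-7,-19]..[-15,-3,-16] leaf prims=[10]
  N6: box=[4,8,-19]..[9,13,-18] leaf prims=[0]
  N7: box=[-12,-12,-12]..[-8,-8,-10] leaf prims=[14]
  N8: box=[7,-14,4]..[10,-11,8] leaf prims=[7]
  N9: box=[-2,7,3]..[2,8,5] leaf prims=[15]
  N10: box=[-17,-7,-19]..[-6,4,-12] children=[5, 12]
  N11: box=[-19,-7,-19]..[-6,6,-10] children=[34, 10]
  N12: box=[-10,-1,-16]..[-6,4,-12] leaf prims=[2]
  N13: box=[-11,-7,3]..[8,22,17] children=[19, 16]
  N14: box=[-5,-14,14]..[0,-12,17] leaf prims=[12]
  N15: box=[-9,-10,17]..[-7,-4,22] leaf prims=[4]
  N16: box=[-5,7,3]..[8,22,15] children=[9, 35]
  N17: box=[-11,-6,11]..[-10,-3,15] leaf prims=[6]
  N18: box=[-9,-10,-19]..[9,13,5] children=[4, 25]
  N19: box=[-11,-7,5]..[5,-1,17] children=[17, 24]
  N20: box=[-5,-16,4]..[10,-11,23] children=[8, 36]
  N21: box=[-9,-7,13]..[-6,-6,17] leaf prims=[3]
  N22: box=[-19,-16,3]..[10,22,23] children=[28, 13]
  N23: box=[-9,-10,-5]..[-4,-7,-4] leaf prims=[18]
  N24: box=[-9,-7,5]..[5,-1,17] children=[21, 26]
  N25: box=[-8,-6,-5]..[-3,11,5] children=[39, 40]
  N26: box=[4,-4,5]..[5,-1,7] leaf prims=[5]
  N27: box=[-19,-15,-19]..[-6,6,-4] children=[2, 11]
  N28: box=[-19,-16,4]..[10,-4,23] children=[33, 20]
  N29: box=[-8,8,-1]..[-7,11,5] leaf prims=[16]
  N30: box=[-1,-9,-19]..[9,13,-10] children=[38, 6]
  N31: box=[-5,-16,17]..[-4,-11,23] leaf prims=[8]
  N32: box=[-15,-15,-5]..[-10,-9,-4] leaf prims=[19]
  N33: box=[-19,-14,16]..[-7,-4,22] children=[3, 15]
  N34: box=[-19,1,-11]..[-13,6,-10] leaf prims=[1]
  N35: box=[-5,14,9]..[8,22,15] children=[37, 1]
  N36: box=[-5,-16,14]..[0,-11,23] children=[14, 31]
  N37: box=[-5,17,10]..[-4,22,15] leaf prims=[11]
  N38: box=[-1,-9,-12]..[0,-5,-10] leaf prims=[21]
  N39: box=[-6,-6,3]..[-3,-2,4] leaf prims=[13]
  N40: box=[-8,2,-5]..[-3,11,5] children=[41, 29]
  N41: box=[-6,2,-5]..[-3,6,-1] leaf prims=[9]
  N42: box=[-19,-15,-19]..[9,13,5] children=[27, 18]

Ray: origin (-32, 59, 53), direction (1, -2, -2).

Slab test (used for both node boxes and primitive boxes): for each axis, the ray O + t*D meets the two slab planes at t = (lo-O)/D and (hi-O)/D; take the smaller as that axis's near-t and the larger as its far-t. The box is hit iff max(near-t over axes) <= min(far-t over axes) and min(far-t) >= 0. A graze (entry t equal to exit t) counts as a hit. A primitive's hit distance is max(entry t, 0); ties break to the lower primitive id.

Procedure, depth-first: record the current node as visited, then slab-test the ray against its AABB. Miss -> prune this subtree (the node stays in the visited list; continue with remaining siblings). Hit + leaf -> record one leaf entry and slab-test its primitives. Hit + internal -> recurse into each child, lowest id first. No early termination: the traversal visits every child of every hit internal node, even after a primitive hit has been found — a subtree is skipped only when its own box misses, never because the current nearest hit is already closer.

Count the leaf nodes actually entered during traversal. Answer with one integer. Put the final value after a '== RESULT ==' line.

Walk:
N0 x:[13,42] y:[37/2,75/2] z:[15,36] -> hit [37/2,36], descend [22, 42]
  N22 x:[13,42] y:[37/2,75/2] z:[15,25] -> hit [37/2,25], descend [13, 28]
    N13 x:[21,40] y:[37/2,33] z:[18,25] -> hit [21,25], descend [16, 19]
      N16 x:[27,40] y:[37/2,26] z:[19,25] -> miss, prune
      N19 x:[21,37] y:[30,33] z:[18,24] -> miss, prune
    N28 x:[13,42] y:[63/2,75/2] z:[15,49/2] -> miss, prune
  N42 x:[13,41] y:[23,37] z:[24,36] -> hit [24,36], descend [18, 27]
    N18 x:[23,41] y:[23,69/2] z:[24,36] -> hit [24,69/2], descend [4, 25]
      N4 x:[23,41] y:[23,69/2] z:[57/2,36] -> hit [57/2,69/2], descend [23, 30]
        N23 x:[23,28] y:[33,69/2] z:[57/2,29] -> miss, prune
        N30 x:[31,41] y:[23,34] z:[63/2,36] -> hit [63/2,34], descend [6, 38]
          N6 x:[36,41] y:[23,51/2] z:[71/2,36] -> miss, prune
          N38 x:[31,32] y:[32,34] z:[63/2,65/2] -> hit [32,32] leaf, test {P21@t=32}
      N25 x:[24,29] y:[24,65/2] z:[24,29] -> hit [24,29], descend [39, 40]
        N39 x:[26,29] y:[61/2,65/2] z:[49/2,25] -> miss, prune
        N40 x:[24,29] y:[24,57/2] z:[24,29] -> hit [24,57/2], descend [29, 41]
          N29 x:[24,25] y:[24,51/2] z:[24,27] -> hit [24,25] leaf, test {P16@t=24}
          N41 x:[26,29] y:[53/2,57/2] z:[27,29] -> hit [27,57/2] leaf, test {P9@t=27}
    N27 x:[13,26] y:[53/2,37] z:[57/2,36] -> miss, prune

Visited [0, 22, 13, 16, 19, 28, 42, 18, 4, 23, 30, 6, 38, 25, 39, 40, 29, 41, 27]. Tests: 19 box, 3 leaf. Nearest: P16.

== RESULT ==
3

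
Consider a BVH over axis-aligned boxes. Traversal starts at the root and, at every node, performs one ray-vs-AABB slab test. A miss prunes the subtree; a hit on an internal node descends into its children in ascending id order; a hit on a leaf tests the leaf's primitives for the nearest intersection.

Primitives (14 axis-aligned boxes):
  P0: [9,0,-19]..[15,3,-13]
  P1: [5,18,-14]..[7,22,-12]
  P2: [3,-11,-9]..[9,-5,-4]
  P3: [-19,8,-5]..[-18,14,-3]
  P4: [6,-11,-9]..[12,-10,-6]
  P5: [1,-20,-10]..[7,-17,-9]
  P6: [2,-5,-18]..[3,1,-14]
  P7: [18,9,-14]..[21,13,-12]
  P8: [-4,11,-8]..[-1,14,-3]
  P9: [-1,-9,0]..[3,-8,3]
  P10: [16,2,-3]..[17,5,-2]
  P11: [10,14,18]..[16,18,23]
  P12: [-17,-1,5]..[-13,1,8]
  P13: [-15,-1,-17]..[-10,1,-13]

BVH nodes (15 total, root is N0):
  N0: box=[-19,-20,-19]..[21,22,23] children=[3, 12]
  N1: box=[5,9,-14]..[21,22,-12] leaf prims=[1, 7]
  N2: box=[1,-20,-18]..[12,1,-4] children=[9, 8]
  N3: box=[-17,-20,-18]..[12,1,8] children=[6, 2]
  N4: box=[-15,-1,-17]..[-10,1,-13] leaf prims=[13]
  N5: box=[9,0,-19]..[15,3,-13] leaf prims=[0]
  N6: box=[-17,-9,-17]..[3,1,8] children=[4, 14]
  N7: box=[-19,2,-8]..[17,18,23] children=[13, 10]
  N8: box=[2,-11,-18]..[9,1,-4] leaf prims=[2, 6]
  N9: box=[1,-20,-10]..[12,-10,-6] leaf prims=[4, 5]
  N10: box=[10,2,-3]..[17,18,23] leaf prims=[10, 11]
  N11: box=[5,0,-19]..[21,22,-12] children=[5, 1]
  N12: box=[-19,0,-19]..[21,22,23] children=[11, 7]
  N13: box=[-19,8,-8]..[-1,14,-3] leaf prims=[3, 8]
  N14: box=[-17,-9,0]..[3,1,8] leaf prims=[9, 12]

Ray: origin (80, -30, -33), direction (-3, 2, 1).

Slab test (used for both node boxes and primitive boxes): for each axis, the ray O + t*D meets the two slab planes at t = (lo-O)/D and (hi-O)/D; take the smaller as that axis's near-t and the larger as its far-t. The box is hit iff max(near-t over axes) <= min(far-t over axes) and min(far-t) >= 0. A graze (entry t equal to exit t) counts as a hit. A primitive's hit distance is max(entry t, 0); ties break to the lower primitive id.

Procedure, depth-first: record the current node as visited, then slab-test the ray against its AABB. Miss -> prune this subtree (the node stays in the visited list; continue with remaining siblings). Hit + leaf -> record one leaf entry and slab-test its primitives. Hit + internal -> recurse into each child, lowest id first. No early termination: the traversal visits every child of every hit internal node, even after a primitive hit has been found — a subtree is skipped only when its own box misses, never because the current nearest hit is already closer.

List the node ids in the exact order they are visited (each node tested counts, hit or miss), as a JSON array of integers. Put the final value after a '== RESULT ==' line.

Walk:
N0 x:[59/3,33] y:[5,26] z:[14,56] -> hit [59/3,26], descend [3, 12]
  N3 x:[68/3,97/3] y:[5,31/2] z:[15,41] -> miss, prune
  N12 x:[59/3,33] y:[15,26] z:[14,56] -> hit [59/3,26], descend [7, 11]
    N7 x:[21,33] y:[16,24] z:[25,56] -> miss, prune
    N11 x:[59/3,25] y:[15,26] z:[14,21] -> hit [59/3,21], descend [1, 5]
      N1 x:[59/3,25] y:[39/2,26] z:[19,21] -> hit [59/3,21] leaf, test {P1(miss), P7@t=59/3}
      N5 x:[65/3,71/3] y:[15,33/2] z:[14,20] -> miss, prune

Visited [0, 3, 12, 7, 11, 1, 5]. Tests: 7 box, 1 leaf. Nearest: P7.

== RESULT ==
[0, 3, 12, 7, 11, 1, 5]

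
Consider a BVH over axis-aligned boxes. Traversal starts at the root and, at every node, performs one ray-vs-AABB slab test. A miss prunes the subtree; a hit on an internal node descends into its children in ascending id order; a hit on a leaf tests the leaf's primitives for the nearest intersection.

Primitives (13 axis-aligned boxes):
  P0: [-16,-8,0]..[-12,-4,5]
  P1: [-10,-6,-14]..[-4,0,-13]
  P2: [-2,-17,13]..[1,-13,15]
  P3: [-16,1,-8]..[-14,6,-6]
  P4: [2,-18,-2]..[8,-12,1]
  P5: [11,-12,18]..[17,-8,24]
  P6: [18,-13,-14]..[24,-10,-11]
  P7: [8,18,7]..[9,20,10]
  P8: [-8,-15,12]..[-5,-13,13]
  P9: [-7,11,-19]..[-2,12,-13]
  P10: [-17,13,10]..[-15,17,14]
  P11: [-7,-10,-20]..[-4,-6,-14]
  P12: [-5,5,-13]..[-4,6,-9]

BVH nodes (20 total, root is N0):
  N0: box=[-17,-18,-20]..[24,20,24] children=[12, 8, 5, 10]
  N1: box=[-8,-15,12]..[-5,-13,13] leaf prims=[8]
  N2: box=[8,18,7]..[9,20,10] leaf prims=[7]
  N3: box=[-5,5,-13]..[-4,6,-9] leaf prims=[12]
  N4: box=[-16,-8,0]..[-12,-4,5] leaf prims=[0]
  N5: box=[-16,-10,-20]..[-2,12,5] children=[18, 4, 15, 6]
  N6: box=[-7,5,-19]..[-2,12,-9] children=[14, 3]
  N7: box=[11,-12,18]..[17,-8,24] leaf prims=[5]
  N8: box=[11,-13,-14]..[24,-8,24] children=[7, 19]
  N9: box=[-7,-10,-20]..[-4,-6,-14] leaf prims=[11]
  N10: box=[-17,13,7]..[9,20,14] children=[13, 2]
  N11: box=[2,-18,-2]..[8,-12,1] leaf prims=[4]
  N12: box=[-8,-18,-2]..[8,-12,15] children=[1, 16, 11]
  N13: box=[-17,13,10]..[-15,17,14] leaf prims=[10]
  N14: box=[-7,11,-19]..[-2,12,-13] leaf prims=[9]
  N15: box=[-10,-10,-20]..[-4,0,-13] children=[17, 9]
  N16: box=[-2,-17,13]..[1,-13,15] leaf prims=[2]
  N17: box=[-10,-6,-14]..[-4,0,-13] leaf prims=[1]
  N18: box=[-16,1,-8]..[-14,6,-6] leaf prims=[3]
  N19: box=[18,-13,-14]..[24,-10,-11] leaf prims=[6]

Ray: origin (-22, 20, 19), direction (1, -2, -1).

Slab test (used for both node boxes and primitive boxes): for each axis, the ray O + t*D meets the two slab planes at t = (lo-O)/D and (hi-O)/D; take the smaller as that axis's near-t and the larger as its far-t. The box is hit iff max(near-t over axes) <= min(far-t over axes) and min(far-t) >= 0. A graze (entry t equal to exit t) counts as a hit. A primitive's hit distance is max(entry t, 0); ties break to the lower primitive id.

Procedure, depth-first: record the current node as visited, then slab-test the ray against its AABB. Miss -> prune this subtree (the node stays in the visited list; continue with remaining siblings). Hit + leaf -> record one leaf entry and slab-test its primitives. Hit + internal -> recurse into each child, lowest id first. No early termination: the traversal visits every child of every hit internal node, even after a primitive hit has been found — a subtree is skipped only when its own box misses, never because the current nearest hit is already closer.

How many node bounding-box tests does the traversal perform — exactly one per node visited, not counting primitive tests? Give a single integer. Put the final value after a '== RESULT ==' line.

Trace the traversal:
N0 x:[5,46] y:[0,19] z:[-5,39] -> hit [5,19], descend [5, 8, 10, 12]
  N5 x:[6,20] y:[4,15] z:[14,39] -> hit [14,15], descend [4, 6, 15, 18]
    N4 x:[6,10] y:[12,14] z:[14,19] -> miss, prune
    N6 x:[15,20] y:[4,15/2] z:[28,38] -> miss, prune
    N15 x:[12,18] y:[10,15] z:[32,39] -> miss, prune
    N18 x:[6,8] y:[7,19/2] z:[25,27] -> miss, prune
  N8 x:[33,46] y:[14,33/2] z:[-5,33] -> miss, prune
  N10 x:[5,31] y:[0,7/2] z:[5,12] -> miss, prune
  N12 x:[14,30] y:[16,19] z:[4,21] -> hit [16,19], descend [1, 11, 16]
    N1 x:[14,17] y:[33/2,35/2] z:[6,7] -> miss, prune
    N11 x:[24,30] y:[16,19] z:[18,21] -> miss, prune
    N16 x:[20,23] y:[33/2,37/2] z:[4,6] -> miss, prune

12 AABB tests over nodes [0, 5, 4, 6, 15, 18, 8, 10, 12, 1, 11, 16]; 0 leaves entered; closest miss.

== RESULT ==
12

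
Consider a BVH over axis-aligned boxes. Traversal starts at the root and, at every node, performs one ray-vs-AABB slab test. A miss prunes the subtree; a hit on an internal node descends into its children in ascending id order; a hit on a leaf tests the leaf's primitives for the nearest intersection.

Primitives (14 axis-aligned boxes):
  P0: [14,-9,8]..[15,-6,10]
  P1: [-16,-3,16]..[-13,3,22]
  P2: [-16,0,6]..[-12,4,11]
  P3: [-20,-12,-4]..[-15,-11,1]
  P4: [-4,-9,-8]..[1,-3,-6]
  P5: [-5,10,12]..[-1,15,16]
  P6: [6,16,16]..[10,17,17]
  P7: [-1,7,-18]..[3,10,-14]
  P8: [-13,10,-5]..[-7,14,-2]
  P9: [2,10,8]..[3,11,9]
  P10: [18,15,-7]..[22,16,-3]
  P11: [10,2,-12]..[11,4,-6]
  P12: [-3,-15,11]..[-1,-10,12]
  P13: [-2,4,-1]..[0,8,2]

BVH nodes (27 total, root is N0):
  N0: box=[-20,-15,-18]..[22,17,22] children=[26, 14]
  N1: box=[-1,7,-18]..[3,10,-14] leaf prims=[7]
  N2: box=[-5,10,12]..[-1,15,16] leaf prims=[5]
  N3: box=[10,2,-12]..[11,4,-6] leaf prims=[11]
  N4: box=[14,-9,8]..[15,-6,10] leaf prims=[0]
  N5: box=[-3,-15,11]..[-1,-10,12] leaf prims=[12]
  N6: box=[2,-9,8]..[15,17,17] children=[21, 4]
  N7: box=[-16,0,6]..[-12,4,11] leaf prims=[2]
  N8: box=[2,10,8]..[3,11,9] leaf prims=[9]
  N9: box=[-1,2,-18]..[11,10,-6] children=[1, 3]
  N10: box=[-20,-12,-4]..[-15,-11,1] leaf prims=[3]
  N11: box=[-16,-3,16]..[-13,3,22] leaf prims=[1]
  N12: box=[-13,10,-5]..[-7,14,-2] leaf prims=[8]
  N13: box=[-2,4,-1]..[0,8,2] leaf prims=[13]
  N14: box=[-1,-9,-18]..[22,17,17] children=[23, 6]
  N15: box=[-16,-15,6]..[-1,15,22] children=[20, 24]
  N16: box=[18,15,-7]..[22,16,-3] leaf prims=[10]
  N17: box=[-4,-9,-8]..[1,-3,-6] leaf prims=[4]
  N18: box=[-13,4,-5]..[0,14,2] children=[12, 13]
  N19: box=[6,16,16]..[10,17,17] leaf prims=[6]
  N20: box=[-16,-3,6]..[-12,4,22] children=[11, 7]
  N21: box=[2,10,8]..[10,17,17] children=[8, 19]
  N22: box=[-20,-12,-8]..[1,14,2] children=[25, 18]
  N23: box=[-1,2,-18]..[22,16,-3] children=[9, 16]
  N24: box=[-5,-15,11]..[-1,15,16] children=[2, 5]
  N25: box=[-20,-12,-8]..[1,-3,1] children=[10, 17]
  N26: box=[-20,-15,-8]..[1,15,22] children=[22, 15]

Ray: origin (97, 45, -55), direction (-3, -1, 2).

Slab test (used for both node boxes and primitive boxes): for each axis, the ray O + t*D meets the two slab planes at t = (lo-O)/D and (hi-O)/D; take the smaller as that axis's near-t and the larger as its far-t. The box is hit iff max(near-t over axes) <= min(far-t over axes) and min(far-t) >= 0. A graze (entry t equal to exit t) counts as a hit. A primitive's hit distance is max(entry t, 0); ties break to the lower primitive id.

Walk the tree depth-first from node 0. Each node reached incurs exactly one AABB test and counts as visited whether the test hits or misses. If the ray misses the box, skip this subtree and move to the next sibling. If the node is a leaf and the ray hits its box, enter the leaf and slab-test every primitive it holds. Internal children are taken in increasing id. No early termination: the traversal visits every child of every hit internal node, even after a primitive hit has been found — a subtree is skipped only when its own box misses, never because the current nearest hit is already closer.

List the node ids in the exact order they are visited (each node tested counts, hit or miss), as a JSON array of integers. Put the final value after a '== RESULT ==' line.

Trace the traversal:
N0 x:[25,39] y:[28,60] z:[37/2,77/2] -> hit [28,77/2], descend [14, 26]
  N14 x:[25,98/3] y:[28,54] z:[37/2,36] -> hit [28,98/3], descend [6, 23]
    N6 x:[82/3,95/3] y:[28,54] z:[63/2,36] -> hit [63/2,95/3], descend [4, 21]
      N4 x:[82/3,83/3] y:[51,54] z:[63/2,65/2] -> miss, prune
      N21 x:[29,95/3] y:[28,35] z:[63/2,36] -> hit [63/2,95/3], descend [8, 19]
        N8 x:[94/3,95/3] y:[34,35] z:[63/2,32] -> miss, prune
        N19 x:[29,91/3] y:[28,29] z:[71/2,36] -> miss, prune
    N23 x:[25,98/3] y:[29,43] z:[37/2,26] -> miss, prune
  N26 x:[32,39] y:[30,60] z:[47/2,77/2] -> hit [32,77/2], descend [15, 22]
    N15 x:[98/3,113/3] y:[30,60] z:[61/2,77/2] -> hit [98/3,113/3], descend [20, 24]
      N20 x:[109/3,113/3] y:[41,48] z:[61/2,77/2] -> miss, prune
      N24 x:[98/3,34] y:[30,60] z:[33,71/2] -> hit [33,34], descend [2, 5]
        N2 x:[98/3,34] y:[30,35] z:[67/2,71/2] -> hit [67/2,34] leaf, test {P5@t=67/2}
        N5 x:[98/3,100/3] y:[55,60] z:[33,67/2] -> miss, prune
    N22 x:[32,39] y:[31,57] z:[47/2,57/2] -> miss, prune

order=[0, 14, 6, 4, 21, 8, 19, 23, 26, 15, 20, 24, 2, 5, 22]  |boxes|=15  |leaves|=1  hit=P5

== RESULT ==
[0, 14, 6, 4, 21, 8, 19, 23, 26, 15, 20, 24, 2, 5, 22]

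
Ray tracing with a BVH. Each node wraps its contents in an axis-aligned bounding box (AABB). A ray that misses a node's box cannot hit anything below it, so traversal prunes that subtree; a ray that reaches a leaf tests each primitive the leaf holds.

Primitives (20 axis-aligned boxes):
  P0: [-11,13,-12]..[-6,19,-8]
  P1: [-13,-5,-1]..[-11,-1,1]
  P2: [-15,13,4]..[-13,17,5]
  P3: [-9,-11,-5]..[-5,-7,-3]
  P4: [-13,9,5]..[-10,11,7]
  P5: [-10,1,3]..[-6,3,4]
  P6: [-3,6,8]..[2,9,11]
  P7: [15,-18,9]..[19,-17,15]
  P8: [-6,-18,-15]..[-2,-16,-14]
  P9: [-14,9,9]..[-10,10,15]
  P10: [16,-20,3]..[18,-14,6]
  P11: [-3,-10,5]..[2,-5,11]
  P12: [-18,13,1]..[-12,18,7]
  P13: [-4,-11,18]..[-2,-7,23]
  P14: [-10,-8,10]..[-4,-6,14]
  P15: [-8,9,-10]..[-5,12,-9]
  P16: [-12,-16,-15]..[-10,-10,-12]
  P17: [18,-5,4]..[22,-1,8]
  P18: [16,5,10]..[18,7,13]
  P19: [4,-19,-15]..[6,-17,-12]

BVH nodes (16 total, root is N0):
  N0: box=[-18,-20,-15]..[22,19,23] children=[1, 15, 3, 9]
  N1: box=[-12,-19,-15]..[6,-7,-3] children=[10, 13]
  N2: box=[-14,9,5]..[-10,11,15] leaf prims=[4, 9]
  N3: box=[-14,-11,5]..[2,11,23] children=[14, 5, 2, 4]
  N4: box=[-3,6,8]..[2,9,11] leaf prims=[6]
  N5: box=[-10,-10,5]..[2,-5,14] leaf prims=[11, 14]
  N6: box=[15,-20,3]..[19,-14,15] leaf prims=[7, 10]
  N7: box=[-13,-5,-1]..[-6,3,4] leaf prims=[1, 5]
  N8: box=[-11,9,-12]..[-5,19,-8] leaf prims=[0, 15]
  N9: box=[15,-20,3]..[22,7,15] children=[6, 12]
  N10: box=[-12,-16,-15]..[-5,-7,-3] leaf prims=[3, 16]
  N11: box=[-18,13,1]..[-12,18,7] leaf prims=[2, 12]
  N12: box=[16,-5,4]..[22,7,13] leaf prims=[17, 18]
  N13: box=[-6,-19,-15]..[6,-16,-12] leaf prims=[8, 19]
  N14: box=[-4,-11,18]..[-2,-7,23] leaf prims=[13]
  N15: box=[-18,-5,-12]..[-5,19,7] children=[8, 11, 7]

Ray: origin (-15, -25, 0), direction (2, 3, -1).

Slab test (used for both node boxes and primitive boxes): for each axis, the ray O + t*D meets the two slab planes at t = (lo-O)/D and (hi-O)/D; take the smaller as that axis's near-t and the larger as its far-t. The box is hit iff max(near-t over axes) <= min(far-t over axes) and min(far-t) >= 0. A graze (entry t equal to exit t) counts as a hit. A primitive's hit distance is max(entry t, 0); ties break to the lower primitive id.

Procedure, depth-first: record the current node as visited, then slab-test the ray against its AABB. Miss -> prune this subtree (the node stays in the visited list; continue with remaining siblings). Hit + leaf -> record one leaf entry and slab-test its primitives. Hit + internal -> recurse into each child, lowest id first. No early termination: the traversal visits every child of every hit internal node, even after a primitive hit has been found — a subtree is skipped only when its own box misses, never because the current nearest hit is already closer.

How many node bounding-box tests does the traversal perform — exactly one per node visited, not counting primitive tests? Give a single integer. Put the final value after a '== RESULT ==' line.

Walk:
N0 x:[-3/2,37/2] y:[5/3,44/3] z:[-23,15] -> hit [5/3,44/3], descend [1, 3, 9, 15]
  N1 x:[3/2,21/2] y:[2,6] z:[3,15] -> hit [3,6], descend [10, 13]
    N10 x:[3/2,5] y:[3,6] z:[3,15] -> hit [3,5] leaf, test {P3@t=14/3, P16(miss)}
    N13 x:[9/2,21/2] y:[2,3] z:[12,15] -> miss, prune
  N3 x:[1/2,17/2] y:[14/3,12] z:[-23,-5] -> miss, prune
  N9 x:[15,37/2] y:[5/3,32/3] z:[-15,-3] -> miss, prune
  N15 x:[-3/2,5] y:[20/3,44/3] z:[-7,12] -> miss, prune

Visited [0, 1, 10, 13, 3, 9, 15]. Tests: 7 box, 1 leaf. Nearest: P3.

== RESULT ==
7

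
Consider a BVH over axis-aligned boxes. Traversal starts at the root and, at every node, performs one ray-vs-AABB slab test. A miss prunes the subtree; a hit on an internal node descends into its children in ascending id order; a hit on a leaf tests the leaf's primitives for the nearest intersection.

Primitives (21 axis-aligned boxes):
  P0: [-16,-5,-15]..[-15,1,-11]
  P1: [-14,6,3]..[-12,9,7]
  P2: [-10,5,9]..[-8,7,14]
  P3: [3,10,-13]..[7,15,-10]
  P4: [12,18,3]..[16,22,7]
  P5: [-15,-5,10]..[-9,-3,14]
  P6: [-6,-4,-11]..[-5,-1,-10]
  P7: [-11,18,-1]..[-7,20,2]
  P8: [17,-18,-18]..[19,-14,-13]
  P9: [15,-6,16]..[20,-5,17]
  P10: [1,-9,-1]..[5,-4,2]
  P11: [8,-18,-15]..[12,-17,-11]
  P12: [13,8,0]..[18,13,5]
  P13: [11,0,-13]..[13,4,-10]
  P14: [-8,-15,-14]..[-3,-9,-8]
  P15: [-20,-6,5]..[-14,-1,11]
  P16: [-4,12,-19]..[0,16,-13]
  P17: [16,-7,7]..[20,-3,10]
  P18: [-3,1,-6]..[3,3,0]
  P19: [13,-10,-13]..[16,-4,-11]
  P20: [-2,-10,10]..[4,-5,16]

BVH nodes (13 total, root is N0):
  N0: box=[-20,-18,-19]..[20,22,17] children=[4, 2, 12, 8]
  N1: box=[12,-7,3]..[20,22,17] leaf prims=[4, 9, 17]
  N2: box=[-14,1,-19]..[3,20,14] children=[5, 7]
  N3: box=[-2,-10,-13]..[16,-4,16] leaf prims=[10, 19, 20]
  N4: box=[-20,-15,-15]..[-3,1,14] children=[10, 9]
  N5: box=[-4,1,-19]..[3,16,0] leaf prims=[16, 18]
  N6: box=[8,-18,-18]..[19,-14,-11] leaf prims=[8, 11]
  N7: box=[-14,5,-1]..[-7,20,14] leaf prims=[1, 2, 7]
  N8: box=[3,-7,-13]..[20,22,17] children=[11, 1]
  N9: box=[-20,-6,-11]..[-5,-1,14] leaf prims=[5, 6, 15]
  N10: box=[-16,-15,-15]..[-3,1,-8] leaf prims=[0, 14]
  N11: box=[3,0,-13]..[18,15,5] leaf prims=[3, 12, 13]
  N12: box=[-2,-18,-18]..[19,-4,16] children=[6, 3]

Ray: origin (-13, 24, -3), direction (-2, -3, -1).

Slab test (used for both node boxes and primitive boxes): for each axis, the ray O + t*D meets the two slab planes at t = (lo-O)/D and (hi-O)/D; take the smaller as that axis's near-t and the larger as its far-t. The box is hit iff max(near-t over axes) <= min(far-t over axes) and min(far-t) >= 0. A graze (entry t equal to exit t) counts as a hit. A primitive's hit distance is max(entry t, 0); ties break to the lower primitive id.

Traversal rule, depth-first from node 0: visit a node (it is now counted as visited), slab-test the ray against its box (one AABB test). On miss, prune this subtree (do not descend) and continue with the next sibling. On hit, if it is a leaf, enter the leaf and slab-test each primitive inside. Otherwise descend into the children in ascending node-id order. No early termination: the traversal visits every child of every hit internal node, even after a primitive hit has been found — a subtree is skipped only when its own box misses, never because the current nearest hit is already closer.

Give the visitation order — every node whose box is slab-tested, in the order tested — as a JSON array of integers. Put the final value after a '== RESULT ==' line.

Traverse from the root:
N0 x:[-33/2,7/2] y:[2/3,14] z:[-20,16] -> hit [2/3,7/2], descend [2, 4, 8, 12]
  N2 x:[-8,1/2] y:[4/3,23/3] z:[-17,16] -> miss, prune
  N4 x:[-5,7/2] y:[23/3,13] z:[-17,12] -> miss, prune
  N8 x:[-33/2,-8] y:[2/3,31/3] z:[-20,10] -> miss, prune
  N12 x:[-16,-11/2] y:[28/3,14] z:[-19,15] -> miss, prune

Visited [0, 2, 4, 8, 12]. Tests: 5 box, 0 leaf. Nearest: miss.

== RESULT ==
[0, 2, 4, 8, 12]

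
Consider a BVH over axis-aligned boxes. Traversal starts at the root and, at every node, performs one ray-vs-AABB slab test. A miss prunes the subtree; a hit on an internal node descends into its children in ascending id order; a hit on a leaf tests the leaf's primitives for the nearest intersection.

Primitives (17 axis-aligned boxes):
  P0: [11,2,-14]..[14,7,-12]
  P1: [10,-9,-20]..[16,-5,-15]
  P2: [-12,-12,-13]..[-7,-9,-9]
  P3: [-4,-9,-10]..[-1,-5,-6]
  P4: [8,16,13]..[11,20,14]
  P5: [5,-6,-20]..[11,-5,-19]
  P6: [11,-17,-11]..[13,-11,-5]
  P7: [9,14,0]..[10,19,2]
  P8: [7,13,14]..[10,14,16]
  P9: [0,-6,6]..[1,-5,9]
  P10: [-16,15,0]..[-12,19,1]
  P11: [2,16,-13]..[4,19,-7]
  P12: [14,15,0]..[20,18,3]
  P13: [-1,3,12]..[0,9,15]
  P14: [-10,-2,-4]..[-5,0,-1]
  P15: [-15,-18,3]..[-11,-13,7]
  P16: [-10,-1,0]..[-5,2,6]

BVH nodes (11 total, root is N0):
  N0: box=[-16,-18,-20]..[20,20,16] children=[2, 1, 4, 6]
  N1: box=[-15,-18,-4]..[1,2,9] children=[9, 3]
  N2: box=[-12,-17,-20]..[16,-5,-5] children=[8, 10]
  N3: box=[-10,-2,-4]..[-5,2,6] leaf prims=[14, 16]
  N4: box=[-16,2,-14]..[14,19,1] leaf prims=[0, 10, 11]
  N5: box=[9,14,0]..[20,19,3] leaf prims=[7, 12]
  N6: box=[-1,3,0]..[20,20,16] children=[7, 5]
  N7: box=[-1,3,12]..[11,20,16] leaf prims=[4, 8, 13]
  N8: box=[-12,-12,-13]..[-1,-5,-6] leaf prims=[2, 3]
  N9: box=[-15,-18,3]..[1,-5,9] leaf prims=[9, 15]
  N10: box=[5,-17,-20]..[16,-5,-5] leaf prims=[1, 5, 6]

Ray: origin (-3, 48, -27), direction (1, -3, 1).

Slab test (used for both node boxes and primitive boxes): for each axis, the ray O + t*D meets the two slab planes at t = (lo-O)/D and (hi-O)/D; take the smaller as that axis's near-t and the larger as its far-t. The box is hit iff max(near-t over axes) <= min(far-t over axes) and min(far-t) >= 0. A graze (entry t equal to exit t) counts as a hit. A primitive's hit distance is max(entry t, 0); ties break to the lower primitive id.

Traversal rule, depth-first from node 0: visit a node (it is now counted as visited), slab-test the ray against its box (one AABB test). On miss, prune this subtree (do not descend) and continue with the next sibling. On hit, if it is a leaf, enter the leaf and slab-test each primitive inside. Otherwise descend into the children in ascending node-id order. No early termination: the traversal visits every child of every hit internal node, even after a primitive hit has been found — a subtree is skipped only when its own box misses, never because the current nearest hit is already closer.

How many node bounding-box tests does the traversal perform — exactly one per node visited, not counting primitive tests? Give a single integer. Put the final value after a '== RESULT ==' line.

Trace the traversal:
N0 x:[-13,23] y:[28/3,22] z:[7,43] -> hit [28/3,22], descend [1, 2, 4, 6]
  N1 x:[-12,4] y:[46/3,22] z:[23,36] -> miss, prune
  N2 x:[-9,19] y:[53/3,65/3] z:[7,22] -> hit [53/3,19], descend [8, 10]
    N8 x:[-9,2] y:[53/3,20] z:[14,21] -> miss, prune
    N10 x:[8,19] y:[53/3,65/3] z:[7,22] -> hit [53/3,19] leaf, test {P1(miss), P5(miss), P6(miss)}
  N4 x:[-13,17] y:[29/3,46/3] z:[13,28] -> hit [13,46/3] leaf, test {P0@t=14, P10(miss), P11(miss)}
  N6 x:[2,23] y:[28/3,15] z:[27,43] -> miss, prune

7 AABB tests over nodes [0, 1, 2, 8, 10, 4, 6]; 2 leaves entered; closest P0.

== RESULT ==
7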